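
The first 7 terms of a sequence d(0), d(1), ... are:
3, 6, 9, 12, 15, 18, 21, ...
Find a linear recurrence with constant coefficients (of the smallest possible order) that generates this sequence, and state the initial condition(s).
Look for the lowest-order linear relation among consecutive terms.
Observation: consecutive differences are constant (= 3).
Check at n=2: 1·6 + 3 = 9. ✓

d(n) = d(n-1) + 3, d(0) = 3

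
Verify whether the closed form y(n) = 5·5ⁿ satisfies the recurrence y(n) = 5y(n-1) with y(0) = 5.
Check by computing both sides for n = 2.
From the recurrence with y(0) = 5:
  y(0) = 5, y(1) = 25, y(2) = 125
  so the recurrence gives y(2) = 125.
From the proposed closed form y(n) = 5·5ⁿ:
  y(2) = 125.
Both sides give 125 at n = 2, and the initial condition(s) match, so the closed form is consistent.

Yes, the closed form is correct.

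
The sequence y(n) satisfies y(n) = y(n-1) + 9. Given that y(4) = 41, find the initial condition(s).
y(4) = y(0) + 4·9, so y(0) = 41 - 36 = 5.

y(0) = 5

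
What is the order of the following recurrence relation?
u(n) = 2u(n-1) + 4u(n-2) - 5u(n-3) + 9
The order is the largest lag k for which u(n-k) appears. Here the deepest term is u(n-3) (the 9 term is non-homogeneous and does not affect the order), so the order is 3.

Order 3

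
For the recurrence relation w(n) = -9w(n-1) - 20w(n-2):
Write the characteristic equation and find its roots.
Substitute w(n) = rⁿ and divide through by rⁿ⁻²: r² + 9r + 20 = 0
Factor: (r + 5)(r + 4) = 0, so r = -5, -4.
General solution: w(n) = A·(-5)ⁿ + B·(-4)ⁿ

Characteristic: r² + 9r + 20 = 0, Roots: r = -5, -4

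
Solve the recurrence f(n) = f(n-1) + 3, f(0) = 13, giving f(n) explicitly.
Recurrence: f(n) = f(n-1) + 3, initial: f(0) = 13.
Each step adds 3, so f(n) = f(0) + 3n = 3n + 13.

f(n) = 3n + 13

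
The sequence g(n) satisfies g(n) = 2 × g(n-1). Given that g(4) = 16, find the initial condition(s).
In general g(n) = 2ⁿ · g(0). At n = 4: g(0) = g(4) / 2^4 = 16 / 16 = 1.

g(0) = 1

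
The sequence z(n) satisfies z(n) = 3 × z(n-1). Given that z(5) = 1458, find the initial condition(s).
In general z(n) = 3ⁿ · z(0). At n = 5: z(0) = z(5) / 3^5 = 1458 / 243 = 6.

z(0) = 6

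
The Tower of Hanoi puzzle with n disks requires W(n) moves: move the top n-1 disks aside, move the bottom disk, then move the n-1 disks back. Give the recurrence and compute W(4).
Moving n disks = move the top n-1 disks aside (W(n-1) moves) + move the largest disk (1 move) + move the n-1 disks back on top (W(n-1) moves), so W(n) = 2W(n-1) + 1, with W(1) = 1 (a single disk takes one move).
First terms: 1, 3, 7, 15, … — each is one less than a power of 2. Indeed W(n) + 1 = 2(W(n-1) + 1) with W(1) + 1 = 2, so W(n) + 1 = 2ⁿ and W(n) = 2ⁿ - 1.
Hence W(4) = 2^4 - 1 = 16 - 1 = 15.

W(n) = 2W(n-1) + 1, W(1) = 1; W(4) = 15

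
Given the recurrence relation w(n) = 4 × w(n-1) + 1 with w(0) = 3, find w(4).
Computing step by step:
w(0) = 3
w(1) = 4 × 3 + 1 = 13
w(2) = 4 × 13 + 1 = 53
w(3) = 4 × 53 + 1 = 213
w(4) = 4 × 213 + 1 = 853

853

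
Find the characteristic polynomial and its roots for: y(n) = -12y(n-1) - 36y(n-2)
Substitute y(n) = rⁿ and divide through by rⁿ⁻²: r² + 12r + 36 = 0
Factor: (r + 6)² = 0, so r = -6 (double root).
General solution: y(n) = (A + Bn)·(-6)ⁿ

Characteristic: r² + 12r + 36 = 0, Roots: r = -6 (double root)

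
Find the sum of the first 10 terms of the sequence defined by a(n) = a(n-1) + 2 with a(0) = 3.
Computing the sequence terms: 3, 5, 7, 9, 11, 13, 15, 17, 19, 21
Adding these values together:

120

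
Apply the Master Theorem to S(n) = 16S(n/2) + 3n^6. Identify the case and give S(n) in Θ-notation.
Master Theorem template: S(n) = a·S(n/b) + f(n).
Here: a=16, b=2, f(n)=3n^6
Compute log_b(a) = log_2(16) = 4.
f(n) = 3n^6 = Ω(n^(4+ε)) with ε = 2, and the regularity condition holds (a·f(n/b) = (a/b^6)·f(n) with a/b^6 = 2^-2 < 1). Case 3: S(n) = Θ(f(n)) = Θ(n^6).

Case 3: S(n) = Θ(n^6)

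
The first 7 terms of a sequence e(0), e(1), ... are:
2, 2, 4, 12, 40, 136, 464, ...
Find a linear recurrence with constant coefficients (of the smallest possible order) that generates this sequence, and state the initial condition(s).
Look for the lowest-order linear relation among consecutive terms.
Observation: e(n) - 4·e(n-1) - (-2)·e(n-2) = 0 holds for the shown terms, and no order-1 relation e(n) = α·e(n-1) + β fits.
Check at n=3: 4·4 + (-2)·2 = 12. ✓

e(n) = 4e(n-1) - 2e(n-2), e(0) = 2, e(1) = 2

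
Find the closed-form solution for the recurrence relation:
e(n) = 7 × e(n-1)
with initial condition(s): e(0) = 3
Recurrence: e(n) = 7 × e(n-1), initial: e(0) = 3.
Each term is 7 times the previous, so this is geometric with ratio 7. After n steps: e(n) = e(0)·7ⁿ = 3·7ⁿ.

e(n) = 3·7ⁿ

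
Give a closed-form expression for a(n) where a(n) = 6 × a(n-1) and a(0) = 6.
Recurrence: a(n) = 6 × a(n-1), initial: a(0) = 6.
Each term is 6 times the previous, so this is geometric with ratio 6. After n steps: a(n) = a(0)·6ⁿ = 6·6ⁿ.

a(n) = 6·6ⁿ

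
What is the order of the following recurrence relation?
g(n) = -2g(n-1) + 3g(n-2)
The order is the largest lag k for which g(n-k) appears. Here the deepest term is g(n-2), so the order is 2.

Order 2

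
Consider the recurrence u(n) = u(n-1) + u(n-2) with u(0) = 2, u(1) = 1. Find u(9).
Computing the sequence terms:
2, 1, 3, 4, 7, 11, 18, 29, 47, 76

76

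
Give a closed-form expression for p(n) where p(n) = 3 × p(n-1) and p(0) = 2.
Recurrence: p(n) = 3 × p(n-1), initial: p(0) = 2.
Each term is 3 times the previous, so this is geometric with ratio 3. After n steps: p(n) = p(0)·3ⁿ = 2·3ⁿ.

p(n) = 2·3ⁿ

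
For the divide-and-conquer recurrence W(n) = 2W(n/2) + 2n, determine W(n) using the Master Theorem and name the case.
Master Theorem template: W(n) = a·W(n/b) + f(n).
Here: a=2, b=2, f(n)=2n
Compute log_b(a) = log_2(2) = 1.
f(n) = 2n = Θ(n). Case 2: W(n) = Θ(n log n).

Case 2: W(n) = Θ(n log n)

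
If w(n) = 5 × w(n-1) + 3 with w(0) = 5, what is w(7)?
Computing step by step:
w(0) = 5
w(1) = 5 × 5 + 3 = 28
w(2) = 5 × 28 + 3 = 143
w(3) = 5 × 143 + 3 = 718
w(4) = 5 × 718 + 3 = 3593
w(5) = 5 × 3593 + 3 = 17968
w(6) = 5 × 17968 + 3 = 89843
w(7) = 5 × 89843 + 3 = 449218

449218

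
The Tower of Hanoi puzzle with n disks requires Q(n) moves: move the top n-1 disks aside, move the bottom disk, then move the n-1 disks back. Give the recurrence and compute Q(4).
Moving n disks = move the top n-1 disks aside (Q(n-1) moves) + move the largest disk (1 move) + move the n-1 disks back on top (Q(n-1) moves), so Q(n) = 2Q(n-1) + 1, with Q(1) = 1 (a single disk takes one move).
First terms: 1, 3, 7, 15, … — each is one less than a power of 2. Indeed Q(n) + 1 = 2(Q(n-1) + 1) with Q(1) + 1 = 2, so Q(n) + 1 = 2ⁿ and Q(n) = 2ⁿ - 1.
Hence Q(4) = 2^4 - 1 = 16 - 1 = 15.

Q(n) = 2Q(n-1) + 1, Q(1) = 1; Q(4) = 15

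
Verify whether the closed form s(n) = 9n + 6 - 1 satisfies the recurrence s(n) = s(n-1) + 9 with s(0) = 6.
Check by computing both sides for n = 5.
From the recurrence with s(0) = 6:
  s(0) = 6, s(1) = 15, s(2) = 24, s(3) = 33, s(4) = 42, s(5) = 51
  so the recurrence gives s(5) = 51.
From the proposed closed form s(n) = 9n + 6 - 1:
  s(5) = 50.
The recurrence gives 51 but the closed form gives 50, so the closed form does not satisfy the recurrence.

No, the closed form is incorrect.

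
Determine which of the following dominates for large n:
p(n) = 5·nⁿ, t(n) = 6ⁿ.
Comparing growth rates:
Growth-rate hierarchy: log n ≺ any polynomial ≺ any exponential cⁿ (c>1) ≺ n! ≺ nⁿ.
super-exponential nⁿ dominates exponential base 6 asymptotically.

p(n) grows faster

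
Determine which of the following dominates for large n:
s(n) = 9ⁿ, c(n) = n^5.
Comparing growth rates:
Growth-rate hierarchy: log n ≺ any polynomial ≺ any exponential cⁿ (c>1) ≺ n! ≺ nⁿ.
exponential base 9 dominates polynomial degree 5 asymptotically.

s(n) grows faster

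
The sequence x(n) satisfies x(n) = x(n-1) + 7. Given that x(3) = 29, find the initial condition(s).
x(3) = x(0) + 3·7, so x(0) = 29 - 21 = 8.

x(0) = 8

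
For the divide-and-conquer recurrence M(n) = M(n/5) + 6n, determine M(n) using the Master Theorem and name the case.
Master Theorem template: M(n) = a·M(n/b) + f(n).
Here: a=1, b=5, f(n)=6n
Compute log_b(a) = log_5(1) = 0.
f(n) = 6n = Ω(n^(0+ε)) with ε = 1, and the regularity condition holds (a·f(n/b) = (a/b^1)·f(n) with a/b^1 = 5^-1 < 1). Case 3: M(n) = Θ(f(n)) = Θ(n).

Case 3: M(n) = Θ(n)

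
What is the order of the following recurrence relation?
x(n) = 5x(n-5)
The order is the largest lag k for which x(n-k) appears. Here the deepest term is x(n-5), so the order is 5.

Order 5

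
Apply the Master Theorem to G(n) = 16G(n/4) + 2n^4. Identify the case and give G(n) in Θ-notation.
Master Theorem template: G(n) = a·G(n/b) + f(n).
Here: a=16, b=4, f(n)=2n^4
Compute log_b(a) = log_4(16) = 2.
f(n) = 2n^4 = Ω(n^(2+ε)) with ε = 2, and the regularity condition holds (a·f(n/b) = (a/b^4)·f(n) with a/b^4 = 4^-2 < 1). Case 3: G(n) = Θ(f(n)) = Θ(n^4).

Case 3: G(n) = Θ(n^4)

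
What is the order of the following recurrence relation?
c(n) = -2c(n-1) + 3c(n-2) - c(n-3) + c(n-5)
The order is the largest lag k for which c(n-k) appears. Here the deepest term is c(n-5), so the order is 5.

Order 5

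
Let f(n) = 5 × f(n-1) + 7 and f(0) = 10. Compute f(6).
Computing step by step:
f(0) = 10
f(1) = 5 × 10 + 7 = 57
f(2) = 5 × 57 + 7 = 292
f(3) = 5 × 292 + 7 = 1467
f(4) = 5 × 1467 + 7 = 7342
f(5) = 5 × 7342 + 7 = 36717
f(6) = 5 × 36717 + 7 = 183592

183592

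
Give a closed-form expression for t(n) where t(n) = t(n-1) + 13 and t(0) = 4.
Recurrence: t(n) = t(n-1) + 13, initial: t(0) = 4.
Each step adds 13, so t(n) = t(0) + 13n = 13n + 4.

t(n) = 13n + 4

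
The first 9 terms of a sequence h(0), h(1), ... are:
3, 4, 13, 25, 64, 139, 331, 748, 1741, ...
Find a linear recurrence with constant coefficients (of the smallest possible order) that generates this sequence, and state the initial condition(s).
Look for the lowest-order linear relation among consecutive terms.
Observation: h(n) - 1·h(n-1) - (3)·h(n-2) = 0 holds for the shown terms, and no order-1 relation h(n) = α·h(n-1) + β fits.
Check at n=3: 1·13 + (3)·4 = 25. ✓

h(n) = h(n-1) + 3h(n-2), h(0) = 3, h(1) = 4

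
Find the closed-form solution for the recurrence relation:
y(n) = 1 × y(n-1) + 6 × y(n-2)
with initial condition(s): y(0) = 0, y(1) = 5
Recurrence: y(n) = 1 × y(n-1) + 6 × y(n-2), initial: y(0) = 0, y(1) = 5.
Characteristic equation: r² - 1r - 6 = 0, which factors as (r - 3)(r + 2) = 0, so r = 3, -2. General solution y(n) = A·3ⁿ + B·(-2)ⁿ. From y(0) = 0: A + B = 0. From y(1) = 5: 3A - 2B = 5. Solving gives A = 1, B = -1.

y(n) = 3ⁿ - (-2)ⁿ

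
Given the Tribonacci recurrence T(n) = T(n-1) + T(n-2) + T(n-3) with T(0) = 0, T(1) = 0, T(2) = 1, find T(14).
Computing the sequence terms:
0, 0, 1, 1, 2, 4, 7, 13, 24, 44, 81, 149, 274, 504, 927

927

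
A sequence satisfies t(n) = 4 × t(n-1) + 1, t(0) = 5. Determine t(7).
Computing step by step:
t(0) = 5
t(1) = 4 × 5 + 1 = 21
t(2) = 4 × 21 + 1 = 85
t(3) = 4 × 85 + 1 = 341
t(4) = 4 × 341 + 1 = 1365
t(5) = 4 × 1365 + 1 = 5461
t(6) = 4 × 5461 + 1 = 21845
t(7) = 4 × 21845 + 1 = 87381

87381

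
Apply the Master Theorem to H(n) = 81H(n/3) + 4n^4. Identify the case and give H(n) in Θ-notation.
Master Theorem template: H(n) = a·H(n/b) + f(n).
Here: a=81, b=3, f(n)=4n^4
Compute log_b(a) = log_3(81) = 4.
f(n) = 4n^4 = Θ(n^4). Case 2: H(n) = Θ(n^4 log n).

Case 2: H(n) = Θ(n^4 log n)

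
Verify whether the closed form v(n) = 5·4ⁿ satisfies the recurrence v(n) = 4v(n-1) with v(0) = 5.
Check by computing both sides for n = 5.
From the recurrence with v(0) = 5:
  v(0) = 5, v(1) = 20, v(2) = 80, v(3) = 320, v(4) = 1280, v(5) = 5120
  so the recurrence gives v(5) = 5120.
From the proposed closed form v(n) = 5·4ⁿ:
  v(5) = 5120.
Both sides give 5120 at n = 5, and the initial condition(s) match, so the closed form is consistent.

Yes, the closed form is correct.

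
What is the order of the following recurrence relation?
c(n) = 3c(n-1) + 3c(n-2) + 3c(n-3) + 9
The order is the largest lag k for which c(n-k) appears. Here the deepest term is c(n-3) (the 9 term is non-homogeneous and does not affect the order), so the order is 3.

Order 3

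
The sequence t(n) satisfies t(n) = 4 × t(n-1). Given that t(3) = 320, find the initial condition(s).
In general t(n) = 4ⁿ · t(0). At n = 3: t(0) = t(3) / 4^3 = 320 / 64 = 5.

t(0) = 5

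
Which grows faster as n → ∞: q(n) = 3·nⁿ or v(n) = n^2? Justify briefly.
Comparing growth rates:
Growth-rate hierarchy: log n ≺ any polynomial ≺ any exponential cⁿ (c>1) ≺ n! ≺ nⁿ.
super-exponential nⁿ dominates polynomial degree 2 asymptotically.

q(n) grows faster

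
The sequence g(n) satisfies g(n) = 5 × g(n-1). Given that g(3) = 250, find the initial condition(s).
In general g(n) = 5ⁿ · g(0). At n = 3: g(0) = g(3) / 5^3 = 250 / 125 = 2.

g(0) = 2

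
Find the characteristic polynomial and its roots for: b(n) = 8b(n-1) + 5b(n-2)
Substitute b(n) = rⁿ and divide through by rⁿ⁻²: r² - 8r - 5 = 0
Discriminant: 8² + 4·5 = 84, not a perfect square, so by the quadratic formula r = (8 ± √84)/2.
General solution: b(n) = A·r₁ⁿ + B·r₂ⁿ where r₁,r₂ = (8 ± √84)/2

Characteristic: r² - 8r - 5 = 0, Roots: r = (8 ± √84)/2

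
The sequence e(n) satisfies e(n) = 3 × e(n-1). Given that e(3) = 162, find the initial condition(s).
In general e(n) = 3ⁿ · e(0). At n = 3: e(0) = e(3) / 3^3 = 162 / 27 = 6.

e(0) = 6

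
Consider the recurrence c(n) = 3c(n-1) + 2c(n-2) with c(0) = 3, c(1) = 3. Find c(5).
Computing the sequence terms:
3, 3, 15, 51, 183, 651

651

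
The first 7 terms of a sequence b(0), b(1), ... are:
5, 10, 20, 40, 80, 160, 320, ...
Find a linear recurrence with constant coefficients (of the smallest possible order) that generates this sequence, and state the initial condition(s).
Look for the lowest-order linear relation among consecutive terms.
Observation: each term is 2× the previous.
Check at n=2: 2·10 = 20. ✓

b(n) = 2 × b(n-1), b(0) = 5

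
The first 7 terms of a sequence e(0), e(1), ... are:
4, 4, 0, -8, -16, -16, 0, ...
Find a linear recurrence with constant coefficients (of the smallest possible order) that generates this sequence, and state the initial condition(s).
Look for the lowest-order linear relation among consecutive terms.
Observation: e(n) - 2·e(n-1) - (-2)·e(n-2) = 0 holds for the shown terms, and no order-1 relation e(n) = α·e(n-1) + β fits.
Check at n=3: 2·0 + (-2)·4 = -8. ✓

e(n) = 2e(n-1) - 2e(n-2), e(0) = 4, e(1) = 4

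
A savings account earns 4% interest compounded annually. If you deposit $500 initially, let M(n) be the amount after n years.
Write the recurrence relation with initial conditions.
Each year the balance grows by 4%, i.e. is multiplied by 1 + 4/100 = 1.04, so M(n) = 1.04 × M(n-1). The initial deposit gives M(0) = 500.
Unrolling gives the closed form M(n) = 500 × (1.04)ⁿ.

M(n) = 1.04 × M(n-1), M(0) = 500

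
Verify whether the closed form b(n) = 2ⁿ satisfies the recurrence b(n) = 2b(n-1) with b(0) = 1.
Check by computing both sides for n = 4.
From the recurrence with b(0) = 1:
  b(0) = 1, b(1) = 2, b(2) = 4, b(3) = 8, b(4) = 16
  so the recurrence gives b(4) = 16.
From the proposed closed form b(n) = 2ⁿ:
  b(4) = 16.
Both sides give 16 at n = 4, and the initial condition(s) match, so the closed form is consistent.

Yes, the closed form is correct.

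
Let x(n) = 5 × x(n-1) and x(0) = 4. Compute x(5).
Computing step by step:
x(0) = 4
x(1) = 5 × 4 = 20
x(2) = 5 × 20 = 100
x(3) = 5 × 100 = 500
x(4) = 5 × 500 = 2500
x(5) = 5 × 2500 = 12500

12500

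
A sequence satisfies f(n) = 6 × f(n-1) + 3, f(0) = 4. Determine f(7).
Computing step by step:
f(0) = 4
f(1) = 6 × 4 + 3 = 27
f(2) = 6 × 27 + 3 = 165
f(3) = 6 × 165 + 3 = 993
f(4) = 6 × 993 + 3 = 5961
f(5) = 6 × 5961 + 3 = 35769
f(6) = 6 × 35769 + 3 = 214617
f(7) = 6 × 214617 + 3 = 1287705

1287705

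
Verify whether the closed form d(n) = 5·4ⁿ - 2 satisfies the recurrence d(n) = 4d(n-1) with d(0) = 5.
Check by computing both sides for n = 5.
From the recurrence with d(0) = 5:
  d(0) = 5, d(1) = 20, d(2) = 80, d(3) = 320, d(4) = 1280, d(5) = 5120
  so the recurrence gives d(5) = 5120.
From the proposed closed form d(n) = 5·4ⁿ - 2:
  d(5) = 5118.
The recurrence gives 5120 but the closed form gives 5118, so the closed form does not satisfy the recurrence.

No, the closed form is incorrect.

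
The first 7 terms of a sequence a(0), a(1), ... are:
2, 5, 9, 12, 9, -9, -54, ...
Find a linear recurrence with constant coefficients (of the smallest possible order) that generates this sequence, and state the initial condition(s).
Look for the lowest-order linear relation among consecutive terms.
Observation: a(n) - 3·a(n-1) - (-3)·a(n-2) = 0 holds for the shown terms, and no order-1 relation a(n) = α·a(n-1) + β fits.
Check at n=3: 3·9 + (-3)·5 = 12. ✓

a(n) = 3a(n-1) - 3a(n-2), a(0) = 2, a(1) = 5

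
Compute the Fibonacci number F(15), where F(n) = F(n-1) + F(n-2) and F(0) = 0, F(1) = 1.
Computing the sequence terms:
0, 1, 1, 2, 3, 5, 8, 13, 21, 34, 55, 89, 144, 233, 377, 610

610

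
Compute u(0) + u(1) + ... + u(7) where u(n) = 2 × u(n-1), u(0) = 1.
Computing the sequence terms: 1, 2, 4, 8, 16, 32, 64, 128
Adding these values together:

255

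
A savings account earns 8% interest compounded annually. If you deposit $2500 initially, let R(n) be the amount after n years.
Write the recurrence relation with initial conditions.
Each year the balance grows by 8%, i.e. is multiplied by 1 + 8/100 = 1.08, so R(n) = 1.08 × R(n-1). The initial deposit gives R(0) = 2500.
Unrolling gives the closed form R(n) = 2500 × (1.08)ⁿ.

R(n) = 1.08 × R(n-1), R(0) = 2500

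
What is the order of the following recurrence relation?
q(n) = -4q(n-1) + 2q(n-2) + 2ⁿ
The order is the largest lag k for which q(n-k) appears. Here the deepest term is q(n-2) (the 2ⁿ term is non-homogeneous and does not affect the order), so the order is 2.

Order 2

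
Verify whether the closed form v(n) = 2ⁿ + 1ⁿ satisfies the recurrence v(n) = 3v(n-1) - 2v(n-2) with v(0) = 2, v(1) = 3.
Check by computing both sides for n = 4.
From the recurrence with v(0) = 2, v(1) = 3:
  v(0) = 2, v(1) = 3, v(2) = 5, v(3) = 9, v(4) = 17
  so the recurrence gives v(4) = 17.
From the proposed closed form v(n) = 2ⁿ + 1ⁿ:
  v(4) = 17.
Both sides give 17 at n = 4, and the initial condition(s) match, so the closed form is consistent.

Yes, the closed form is correct.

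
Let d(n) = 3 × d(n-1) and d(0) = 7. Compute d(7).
Computing step by step:
d(0) = 7
d(1) = 3 × 7 = 21
d(2) = 3 × 21 = 63
d(3) = 3 × 63 = 189
d(4) = 3 × 189 = 567
d(5) = 3 × 567 = 1701
d(6) = 3 × 1701 = 5103
d(7) = 3 × 5103 = 15309

15309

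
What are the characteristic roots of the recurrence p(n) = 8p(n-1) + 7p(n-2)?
Substitute p(n) = rⁿ and divide through by rⁿ⁻²: r² - 8r - 7 = 0
Discriminant: 8² + 4·7 = 92, not a perfect square, so by the quadratic formula r = (8 ± √92)/2.
General solution: p(n) = A·r₁ⁿ + B·r₂ⁿ where r₁,r₂ = (8 ± √92)/2

Characteristic: r² - 8r - 7 = 0, Roots: r = (8 ± √92)/2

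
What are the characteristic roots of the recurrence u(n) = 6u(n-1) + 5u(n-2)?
Substitute u(n) = rⁿ and divide through by rⁿ⁻²: r² - 6r - 5 = 0
Discriminant: 6² + 4·5 = 56, not a perfect square, so by the quadratic formula r = (6 ± √56)/2.
General solution: u(n) = A·r₁ⁿ + B·r₂ⁿ where r₁,r₂ = (6 ± √56)/2

Characteristic: r² - 6r - 5 = 0, Roots: r = (6 ± √56)/2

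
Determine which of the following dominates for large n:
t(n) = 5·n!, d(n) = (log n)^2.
Comparing growth rates:
Growth-rate hierarchy: log n ≺ any polynomial ≺ any exponential cⁿ (c>1) ≺ n! ≺ nⁿ.
factorial dominates polylogarithmic (log n)^2 asymptotically.

t(n) grows faster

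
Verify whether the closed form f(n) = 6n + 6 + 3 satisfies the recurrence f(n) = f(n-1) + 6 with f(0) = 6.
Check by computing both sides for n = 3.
From the recurrence with f(0) = 6:
  f(0) = 6, f(1) = 12, f(2) = 18, f(3) = 24
  so the recurrence gives f(3) = 24.
From the proposed closed form f(n) = 6n + 6 + 3:
  f(3) = 27.
The recurrence gives 24 but the closed form gives 27, so the closed form does not satisfy the recurrence.

No, the closed form is incorrect.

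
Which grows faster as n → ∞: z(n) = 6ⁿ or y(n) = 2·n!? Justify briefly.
Comparing growth rates:
Growth-rate hierarchy: log n ≺ any polynomial ≺ any exponential cⁿ (c>1) ≺ n! ≺ nⁿ.
factorial dominates exponential base 6 asymptotically.

y(n) grows faster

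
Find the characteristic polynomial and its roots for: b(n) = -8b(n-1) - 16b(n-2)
Substitute b(n) = rⁿ and divide through by rⁿ⁻²: r² + 8r + 16 = 0
Factor: (r + 4)² = 0, so r = -4 (double root).
General solution: b(n) = (A + Bn)·(-4)ⁿ

Characteristic: r² + 8r + 16 = 0, Roots: r = -4 (double root)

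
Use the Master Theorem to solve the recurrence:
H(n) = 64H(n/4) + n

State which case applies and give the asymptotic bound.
Master Theorem template: H(n) = a·H(n/b) + f(n).
Here: a=64, b=4, f(n)=n
Compute log_b(a) = log_4(64) = 3.
f(n) = n = O(n^(3-ε)) with ε = 2. Case 1: H(n) = Θ(n^log_b(a)) = Θ(n^3).

Case 1: H(n) = Θ(n^3)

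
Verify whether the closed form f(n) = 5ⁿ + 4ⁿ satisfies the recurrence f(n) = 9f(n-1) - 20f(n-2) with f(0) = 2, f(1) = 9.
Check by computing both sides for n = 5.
From the recurrence with f(0) = 2, f(1) = 9:
  f(0) = 2, f(1) = 9, f(2) = 41, f(3) = 189, f(4) = 881, f(5) = 4149
  so the recurrence gives f(5) = 4149.
From the proposed closed form f(n) = 5ⁿ + 4ⁿ:
  f(5) = 4149.
Both sides give 4149 at n = 5, and the initial condition(s) match, so the closed form is consistent.

Yes, the closed form is correct.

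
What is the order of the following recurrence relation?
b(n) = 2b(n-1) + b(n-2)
The order is the largest lag k for which b(n-k) appears. Here the deepest term is b(n-2), so the order is 2.

Order 2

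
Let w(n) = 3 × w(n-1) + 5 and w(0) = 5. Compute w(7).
Computing step by step:
w(0) = 5
w(1) = 3 × 5 + 5 = 20
w(2) = 3 × 20 + 5 = 65
w(3) = 3 × 65 + 5 = 200
w(4) = 3 × 200 + 5 = 605
w(5) = 3 × 605 + 5 = 1820
w(6) = 3 × 1820 + 5 = 5465
w(7) = 3 × 5465 + 5 = 16400

16400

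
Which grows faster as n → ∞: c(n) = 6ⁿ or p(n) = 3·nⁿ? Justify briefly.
Comparing growth rates:
Growth-rate hierarchy: log n ≺ any polynomial ≺ any exponential cⁿ (c>1) ≺ n! ≺ nⁿ.
super-exponential nⁿ dominates exponential base 6 asymptotically.

p(n) grows faster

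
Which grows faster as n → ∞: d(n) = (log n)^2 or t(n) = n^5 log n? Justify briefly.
Comparing growth rates:
Growth-rate hierarchy: log n ≺ any polynomial ≺ any exponential cⁿ (c>1) ≺ n! ≺ nⁿ.
polynomial degree 5 (with log factor) dominates polylogarithmic (log n)^2 asymptotically.

t(n) grows faster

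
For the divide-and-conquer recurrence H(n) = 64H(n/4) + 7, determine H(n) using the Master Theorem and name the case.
Master Theorem template: H(n) = a·H(n/b) + f(n).
Here: a=64, b=4, f(n)=7
Compute log_b(a) = log_4(64) = 3.
f(n) = 7 = O(n^(3-ε)) with ε = 3. Case 1: H(n) = Θ(n^log_b(a)) = Θ(n^3).

Case 1: H(n) = Θ(n^3)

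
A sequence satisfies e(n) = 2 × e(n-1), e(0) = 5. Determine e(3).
Computing step by step:
e(0) = 5
e(1) = 2 × 5 = 10
e(2) = 2 × 10 = 20
e(3) = 2 × 20 = 40

40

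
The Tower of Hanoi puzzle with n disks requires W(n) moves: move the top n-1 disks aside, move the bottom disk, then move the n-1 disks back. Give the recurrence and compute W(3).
Moving n disks = move the top n-1 disks aside (W(n-1) moves) + move the largest disk (1 move) + move the n-1 disks back on top (W(n-1) moves), so W(n) = 2W(n-1) + 1, with W(1) = 1 (a single disk takes one move).
First terms: 1, 3, 7, … — each is one less than a power of 2. Indeed W(n) + 1 = 2(W(n-1) + 1) with W(1) + 1 = 2, so W(n) + 1 = 2ⁿ and W(n) = 2ⁿ - 1.
Hence W(3) = 2^3 - 1 = 8 - 1 = 7.

W(n) = 2W(n-1) + 1, W(1) = 1; W(3) = 7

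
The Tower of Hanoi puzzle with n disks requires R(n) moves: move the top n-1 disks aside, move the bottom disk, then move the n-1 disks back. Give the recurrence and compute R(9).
Moving n disks = move the top n-1 disks aside (R(n-1) moves) + move the largest disk (1 move) + move the n-1 disks back on top (R(n-1) moves), so R(n) = 2R(n-1) + 1, with R(1) = 1 (a single disk takes one move).
First terms: 1, 3, 7, 15, 31, 63, … — each is one less than a power of 2. Indeed R(n) + 1 = 2(R(n-1) + 1) with R(1) + 1 = 2, so R(n) + 1 = 2ⁿ and R(n) = 2ⁿ - 1.
Hence R(9) = 2^9 - 1 = 512 - 1 = 511.

R(n) = 2R(n-1) + 1, R(1) = 1; R(9) = 511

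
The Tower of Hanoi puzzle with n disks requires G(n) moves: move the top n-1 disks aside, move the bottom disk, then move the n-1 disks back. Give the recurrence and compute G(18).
Moving n disks = move the top n-1 disks aside (G(n-1) moves) + move the largest disk (1 move) + move the n-1 disks back on top (G(n-1) moves), so G(n) = 2G(n-1) + 1, with G(1) = 1 (a single disk takes one move).
First terms: 1, 3, 7, 15, 31, 63, … — each is one less than a power of 2. Indeed G(n) + 1 = 2(G(n-1) + 1) with G(1) + 1 = 2, so G(n) + 1 = 2ⁿ and G(n) = 2ⁿ - 1.
Hence G(18) = 2^18 - 1 = 262144 - 1 = 262143.

G(n) = 2G(n-1) + 1, G(1) = 1; G(18) = 262143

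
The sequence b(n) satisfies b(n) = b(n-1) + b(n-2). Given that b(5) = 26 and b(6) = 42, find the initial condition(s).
Work backwards using b(k) = b(k+2) - b(k+1):
b(4) = b(6) - b(5) = 42 - 26 = 16
b(3) = b(5) - b(4) = 26 - 16 = 10
b(2) = b(4) - b(3) = 16 - 10 = 6
b(1) = b(3) - b(2) = 10 - 6 = 4
b(0) = b(2) - b(1) = 6 - 4 = 2

b(0) = 2, b(1) = 4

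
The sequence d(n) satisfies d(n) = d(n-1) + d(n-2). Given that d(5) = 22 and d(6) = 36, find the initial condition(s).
Work backwards using d(k) = d(k+2) - d(k+1):
d(4) = d(6) - d(5) = 36 - 22 = 14
d(3) = d(5) - d(4) = 22 - 14 = 8
d(2) = d(4) - d(3) = 14 - 8 = 6
d(1) = d(3) - d(2) = 8 - 6 = 2
d(0) = d(2) - d(1) = 6 - 2 = 4

d(0) = 4, d(1) = 2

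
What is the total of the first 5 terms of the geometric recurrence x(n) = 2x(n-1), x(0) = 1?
Computing the sequence terms: 1, 2, 4, 8, 16
Adding these values together:

31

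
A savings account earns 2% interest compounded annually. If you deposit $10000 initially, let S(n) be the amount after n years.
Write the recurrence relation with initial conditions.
Each year the balance grows by 2%, i.e. is multiplied by 1 + 2/100 = 1.02, so S(n) = 1.02 × S(n-1). The initial deposit gives S(0) = 10000.
Unrolling gives the closed form S(n) = 10000 × (1.02)ⁿ.

S(n) = 1.02 × S(n-1), S(0) = 10000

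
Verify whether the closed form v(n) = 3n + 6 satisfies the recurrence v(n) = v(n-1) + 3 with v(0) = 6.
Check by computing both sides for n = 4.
From the recurrence with v(0) = 6:
  v(0) = 6, v(1) = 9, v(2) = 12, v(3) = 15, v(4) = 18
  so the recurrence gives v(4) = 18.
From the proposed closed form v(n) = 3n + 6:
  v(4) = 18.
Both sides give 18 at n = 4, and the initial condition(s) match, so the closed form is consistent.

Yes, the closed form is correct.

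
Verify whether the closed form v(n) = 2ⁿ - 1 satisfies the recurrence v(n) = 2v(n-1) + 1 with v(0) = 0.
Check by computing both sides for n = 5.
From the recurrence with v(0) = 0:
  v(0) = 0, v(1) = 1, v(2) = 3, v(3) = 7, v(4) = 15, v(5) = 31
  so the recurrence gives v(5) = 31.
From the proposed closed form v(n) = 2ⁿ - 1:
  v(5) = 31.
Both sides give 31 at n = 5, and the initial condition(s) match, so the closed form is consistent.

Yes, the closed form is correct.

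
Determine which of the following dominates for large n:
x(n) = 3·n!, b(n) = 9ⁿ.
Comparing growth rates:
Growth-rate hierarchy: log n ≺ any polynomial ≺ any exponential cⁿ (c>1) ≺ n! ≺ nⁿ.
factorial dominates exponential base 9 asymptotically.

x(n) grows faster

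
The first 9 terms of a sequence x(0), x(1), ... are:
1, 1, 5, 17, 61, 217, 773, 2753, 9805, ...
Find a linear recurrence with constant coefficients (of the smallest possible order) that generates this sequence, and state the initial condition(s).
Look for the lowest-order linear relation among consecutive terms.
Observation: x(n) - 3·x(n-1) - (2)·x(n-2) = 0 holds for the shown terms, and no order-1 relation x(n) = α·x(n-1) + β fits.
Check at n=3: 3·5 + (2)·1 = 17. ✓

x(n) = 3x(n-1) + 2x(n-2), x(0) = 1, x(1) = 1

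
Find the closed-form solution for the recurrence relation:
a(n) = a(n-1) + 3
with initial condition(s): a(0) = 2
Recurrence: a(n) = a(n-1) + 3, initial: a(0) = 2.
Each step adds 3, so a(n) = a(0) + 3n = 3n + 2.

a(n) = 3n + 2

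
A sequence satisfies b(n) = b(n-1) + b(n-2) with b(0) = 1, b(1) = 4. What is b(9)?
Computing the sequence terms:
1, 4, 5, 9, 14, 23, 37, 60, 97, 157

157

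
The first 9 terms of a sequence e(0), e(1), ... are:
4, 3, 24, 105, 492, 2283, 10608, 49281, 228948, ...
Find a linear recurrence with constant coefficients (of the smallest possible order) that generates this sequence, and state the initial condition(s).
Look for the lowest-order linear relation among consecutive terms.
Observation: e(n) - 4·e(n-1) - (3)·e(n-2) = 0 holds for the shown terms, and no order-1 relation e(n) = α·e(n-1) + β fits.
Check at n=3: 4·24 + (3)·3 = 105. ✓

e(n) = 4e(n-1) + 3e(n-2), e(0) = 4, e(1) = 3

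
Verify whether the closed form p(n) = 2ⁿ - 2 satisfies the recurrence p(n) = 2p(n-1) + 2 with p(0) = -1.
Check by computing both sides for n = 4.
From the recurrence with p(0) = -1:
  p(0) = -1, p(1) = 0, p(2) = 2, p(3) = 6, p(4) = 14
  so the recurrence gives p(4) = 14.
From the proposed closed form p(n) = 2ⁿ - 2:
  p(4) = 14.
Both sides give 14 at n = 4, and the initial condition(s) match, so the closed form is consistent.

Yes, the closed form is correct.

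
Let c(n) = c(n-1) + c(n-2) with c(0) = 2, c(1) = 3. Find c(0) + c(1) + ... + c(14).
Computing the sequence terms: 2, 3, 5, 8, 13, 21, 34, 55, 89, 144, 233, 377, 610, 987, 1597
Adding these values together:

4178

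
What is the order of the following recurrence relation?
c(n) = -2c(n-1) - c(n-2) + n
The order is the largest lag k for which c(n-k) appears. Here the deepest term is c(n-2) (the n term is non-homogeneous and does not affect the order), so the order is 2.

Order 2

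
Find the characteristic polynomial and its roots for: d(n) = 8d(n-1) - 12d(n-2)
Substitute d(n) = rⁿ and divide through by rⁿ⁻²: r² - 8r + 12 = 0
Factor: (r - 2)(r - 6) = 0, so r = 2, 6.
General solution: d(n) = A·2ⁿ + B·6ⁿ

Characteristic: r² - 8r + 12 = 0, Roots: r = 2, 6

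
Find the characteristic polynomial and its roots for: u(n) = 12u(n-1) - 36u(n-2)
Substitute u(n) = rⁿ and divide through by rⁿ⁻²: r² - 12r + 36 = 0
Factor: (r - 6)² = 0, so r = 6 (double root).
General solution: u(n) = (A + Bn)·6ⁿ

Characteristic: r² - 12r + 36 = 0, Roots: r = 6 (double root)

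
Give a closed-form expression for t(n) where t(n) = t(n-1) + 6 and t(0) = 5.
Recurrence: t(n) = t(n-1) + 6, initial: t(0) = 5.
Each step adds 6, so t(n) = t(0) + 6n = 6n + 5.

t(n) = 6n + 5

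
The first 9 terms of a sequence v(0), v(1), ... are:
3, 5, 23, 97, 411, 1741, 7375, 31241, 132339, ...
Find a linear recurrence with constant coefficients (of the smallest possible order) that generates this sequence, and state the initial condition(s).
Look for the lowest-order linear relation among consecutive terms.
Observation: v(n) - 4·v(n-1) - (1)·v(n-2) = 0 holds for the shown terms, and no order-1 relation v(n) = α·v(n-1) + β fits.
Check at n=3: 4·23 + (1)·5 = 97. ✓

v(n) = 4v(n-1) + v(n-2), v(0) = 3, v(1) = 5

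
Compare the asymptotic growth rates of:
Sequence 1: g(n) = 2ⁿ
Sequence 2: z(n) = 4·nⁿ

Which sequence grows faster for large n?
Comparing growth rates:
Growth-rate hierarchy: log n ≺ any polynomial ≺ any exponential cⁿ (c>1) ≺ n! ≺ nⁿ.
super-exponential nⁿ dominates exponential base 2 asymptotically.

z(n) grows faster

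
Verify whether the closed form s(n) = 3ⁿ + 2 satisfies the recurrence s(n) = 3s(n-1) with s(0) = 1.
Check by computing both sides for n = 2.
From the recurrence with s(0) = 1:
  s(0) = 1, s(1) = 3, s(2) = 9
  so the recurrence gives s(2) = 9.
From the proposed closed form s(n) = 3ⁿ + 2:
  s(2) = 11.
The recurrence gives 9 but the closed form gives 11, so the closed form does not satisfy the recurrence.

No, the closed form is incorrect.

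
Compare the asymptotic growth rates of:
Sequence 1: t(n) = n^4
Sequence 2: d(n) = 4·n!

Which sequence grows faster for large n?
Comparing growth rates:
Growth-rate hierarchy: log n ≺ any polynomial ≺ any exponential cⁿ (c>1) ≺ n! ≺ nⁿ.
factorial dominates polynomial degree 4 asymptotically.

d(n) grows faster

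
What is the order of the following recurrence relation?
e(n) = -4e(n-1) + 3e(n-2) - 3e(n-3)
The order is the largest lag k for which e(n-k) appears. Here the deepest term is e(n-3), so the order is 3.

Order 3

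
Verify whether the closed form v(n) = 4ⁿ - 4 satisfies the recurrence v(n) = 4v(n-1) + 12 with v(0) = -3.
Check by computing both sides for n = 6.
From the recurrence with v(0) = -3:
  v(0) = -3, v(1) = 0, v(2) = 12, v(3) = 60, v(4) = 252, v(5) = 1020, v(6) = 4092
  so the recurrence gives v(6) = 4092.
From the proposed closed form v(n) = 4ⁿ - 4:
  v(6) = 4092.
Both sides give 4092 at n = 6, and the initial condition(s) match, so the closed form is consistent.

Yes, the closed form is correct.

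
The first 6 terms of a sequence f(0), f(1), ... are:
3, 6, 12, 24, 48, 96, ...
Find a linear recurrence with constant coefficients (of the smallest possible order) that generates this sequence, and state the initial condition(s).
Look for the lowest-order linear relation among consecutive terms.
Observation: each term is 2× the previous.
Check at n=2: 2·6 = 12. ✓

f(n) = 2 × f(n-1), f(0) = 3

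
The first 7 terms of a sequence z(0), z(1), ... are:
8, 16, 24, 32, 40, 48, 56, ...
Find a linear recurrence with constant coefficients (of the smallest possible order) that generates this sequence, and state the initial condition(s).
Look for the lowest-order linear relation among consecutive terms.
Observation: consecutive differences are constant (= 8).
Check at n=2: 1·16 + 8 = 24. ✓

z(n) = z(n-1) + 8, z(0) = 8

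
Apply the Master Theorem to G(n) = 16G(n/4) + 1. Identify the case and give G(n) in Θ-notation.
Master Theorem template: G(n) = a·G(n/b) + f(n).
Here: a=16, b=4, f(n)=1
Compute log_b(a) = log_4(16) = 2.
f(n) = 1 = O(n^(2-ε)) with ε = 2. Case 1: G(n) = Θ(n^log_b(a)) = Θ(n^2).

Case 1: G(n) = Θ(n^2)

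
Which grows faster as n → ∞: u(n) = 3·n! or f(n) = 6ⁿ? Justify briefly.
Comparing growth rates:
Growth-rate hierarchy: log n ≺ any polynomial ≺ any exponential cⁿ (c>1) ≺ n! ≺ nⁿ.
factorial dominates exponential base 6 asymptotically.

u(n) grows faster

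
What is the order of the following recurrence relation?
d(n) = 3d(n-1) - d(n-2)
The order is the largest lag k for which d(n-k) appears. Here the deepest term is d(n-2), so the order is 2.

Order 2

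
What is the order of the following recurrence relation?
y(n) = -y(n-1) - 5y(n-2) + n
The order is the largest lag k for which y(n-k) appears. Here the deepest term is y(n-2) (the n term is non-homogeneous and does not affect the order), so the order is 2.

Order 2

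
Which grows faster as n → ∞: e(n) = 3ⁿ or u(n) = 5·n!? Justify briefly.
Comparing growth rates:
Growth-rate hierarchy: log n ≺ any polynomial ≺ any exponential cⁿ (c>1) ≺ n! ≺ nⁿ.
factorial dominates exponential base 3 asymptotically.

u(n) grows faster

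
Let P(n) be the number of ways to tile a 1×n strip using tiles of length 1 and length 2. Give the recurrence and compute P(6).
Condition on the last tile: it has length 1 (leaving a 1×(n-1) strip) or length 2 (leaving a 1×(n-2) strip), so P(n) = P(n-1) + P(n-2) (order-2 linear recurrence).
For 0 ≤ i < 2 only unit tiles fit, so P(i) = 1.
Iterating the recurrence: P(2) = 2, P(3) = 3, P(4) = 5, P(5) = 8, P(6) = 13.

P(n) = P(n-1) + P(n-2), with P(i) = 1 for 0 ≤ i < 2; P(6) = 13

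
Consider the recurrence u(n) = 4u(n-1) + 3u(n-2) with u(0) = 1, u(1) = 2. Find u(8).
Computing the sequence terms:
1, 2, 11, 50, 233, 1082, 5027, 23354, 108497

108497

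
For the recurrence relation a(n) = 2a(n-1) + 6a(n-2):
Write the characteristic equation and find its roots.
Substitute a(n) = rⁿ and divide through by rⁿ⁻²: r² - 2r - 6 = 0
Discriminant: 2² + 4·6 = 28, not a perfect square, so by the quadratic formula r = (2 ± √28)/2.
General solution: a(n) = A·r₁ⁿ + B·r₂ⁿ where r₁,r₂ = (2 ± √28)/2

Characteristic: r² - 2r - 6 = 0, Roots: r = (2 ± √28)/2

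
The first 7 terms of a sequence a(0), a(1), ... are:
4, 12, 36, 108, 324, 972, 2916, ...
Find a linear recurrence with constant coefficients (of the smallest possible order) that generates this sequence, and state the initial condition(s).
Look for the lowest-order linear relation among consecutive terms.
Observation: each term is 3× the previous.
Check at n=2: 3·12 = 36. ✓

a(n) = 3 × a(n-1), a(0) = 4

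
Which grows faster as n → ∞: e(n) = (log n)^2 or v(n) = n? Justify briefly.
Comparing growth rates:
Growth-rate hierarchy: log n ≺ any polynomial ≺ any exponential cⁿ (c>1) ≺ n! ≺ nⁿ.
polynomial degree 1 dominates polylogarithmic (log n)^2 asymptotically.

v(n) grows faster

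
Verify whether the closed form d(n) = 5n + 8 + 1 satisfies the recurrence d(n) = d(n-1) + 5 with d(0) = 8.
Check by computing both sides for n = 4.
From the recurrence with d(0) = 8:
  d(0) = 8, d(1) = 13, d(2) = 18, d(3) = 23, d(4) = 28
  so the recurrence gives d(4) = 28.
From the proposed closed form d(n) = 5n + 8 + 1:
  d(4) = 29.
The recurrence gives 28 but the closed form gives 29, so the closed form does not satisfy the recurrence.

No, the closed form is incorrect.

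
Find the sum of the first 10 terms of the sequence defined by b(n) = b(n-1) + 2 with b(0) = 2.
Computing the sequence terms: 2, 4, 6, 8, 10, 12, 14, 16, 18, 20
Adding these values together:

110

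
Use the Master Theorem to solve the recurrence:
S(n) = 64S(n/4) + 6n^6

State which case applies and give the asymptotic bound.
Master Theorem template: S(n) = a·S(n/b) + f(n).
Here: a=64, b=4, f(n)=6n^6
Compute log_b(a) = log_4(64) = 3.
f(n) = 6n^6 = Ω(n^(3+ε)) with ε = 3, and the regularity condition holds (a·f(n/b) = (a/b^6)·f(n) with a/b^6 = 4^-3 < 1). Case 3: S(n) = Θ(f(n)) = Θ(n^6).

Case 3: S(n) = Θ(n^6)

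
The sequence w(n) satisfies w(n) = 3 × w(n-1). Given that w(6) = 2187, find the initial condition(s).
In general w(n) = 3ⁿ · w(0). At n = 6: w(0) = w(6) / 3^6 = 2187 / 729 = 3.

w(0) = 3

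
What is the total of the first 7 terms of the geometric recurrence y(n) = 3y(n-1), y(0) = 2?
Computing the sequence terms: 2, 6, 18, 54, 162, 486, 1458
Adding these values together:

2186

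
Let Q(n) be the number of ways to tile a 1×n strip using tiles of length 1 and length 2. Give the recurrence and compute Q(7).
Condition on the last tile: it has length 1 (leaving a 1×(n-1) strip) or length 2 (leaving a 1×(n-2) strip), so Q(n) = Q(n-1) + Q(n-2) (order-2 linear recurrence).
For 0 ≤ i < 2 only unit tiles fit, so Q(i) = 1.
Iterating the recurrence: Q(2) = 2, Q(3) = 3, Q(4) = 5, Q(5) = 8, Q(6) = 13, Q(7) = 21.

Q(n) = Q(n-1) + Q(n-2), with Q(i) = 1 for 0 ≤ i < 2; Q(7) = 21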